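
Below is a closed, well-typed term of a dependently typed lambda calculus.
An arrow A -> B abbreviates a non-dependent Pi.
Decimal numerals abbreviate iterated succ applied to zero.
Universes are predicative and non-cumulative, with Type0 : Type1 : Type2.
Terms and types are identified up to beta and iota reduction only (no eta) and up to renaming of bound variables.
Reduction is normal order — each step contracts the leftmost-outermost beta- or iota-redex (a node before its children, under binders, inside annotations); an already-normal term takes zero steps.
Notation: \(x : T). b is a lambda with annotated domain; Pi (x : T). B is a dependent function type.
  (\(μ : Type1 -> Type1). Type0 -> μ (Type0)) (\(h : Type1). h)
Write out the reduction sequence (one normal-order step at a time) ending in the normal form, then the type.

normal-order reduction sequence:
  (\(μ : Type1 -> Type1). Type0 -> μ (Type0)) (\(h : Type1). h)
  ~> Type0 -> (\(μ : Type1). μ) (Type0)
  ~> Type0 -> Type0
the term's type:
  Type1


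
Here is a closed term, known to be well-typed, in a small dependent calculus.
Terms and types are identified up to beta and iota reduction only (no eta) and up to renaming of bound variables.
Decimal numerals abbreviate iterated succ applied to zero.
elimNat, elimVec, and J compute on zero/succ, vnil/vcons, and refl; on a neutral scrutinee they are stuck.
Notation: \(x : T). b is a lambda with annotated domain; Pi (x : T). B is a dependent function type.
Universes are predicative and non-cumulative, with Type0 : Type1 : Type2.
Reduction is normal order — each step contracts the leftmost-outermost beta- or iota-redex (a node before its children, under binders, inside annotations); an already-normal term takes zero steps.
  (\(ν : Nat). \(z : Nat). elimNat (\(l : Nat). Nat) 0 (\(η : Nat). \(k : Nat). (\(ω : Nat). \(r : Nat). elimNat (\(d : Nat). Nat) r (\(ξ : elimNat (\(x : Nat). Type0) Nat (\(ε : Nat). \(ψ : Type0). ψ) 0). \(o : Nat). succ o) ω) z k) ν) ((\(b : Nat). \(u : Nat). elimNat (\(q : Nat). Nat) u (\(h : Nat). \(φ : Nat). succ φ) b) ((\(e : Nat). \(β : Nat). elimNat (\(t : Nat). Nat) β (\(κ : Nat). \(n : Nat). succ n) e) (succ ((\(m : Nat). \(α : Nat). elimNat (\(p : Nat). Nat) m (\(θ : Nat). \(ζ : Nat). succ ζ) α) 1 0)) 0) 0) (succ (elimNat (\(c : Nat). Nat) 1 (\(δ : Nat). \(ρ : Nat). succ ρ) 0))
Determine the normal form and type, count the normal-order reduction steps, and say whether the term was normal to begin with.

normal form:
  4
the term's type:
  Nat
normal-order step count: 41
term was already normal: no
first redex: a beta-redex


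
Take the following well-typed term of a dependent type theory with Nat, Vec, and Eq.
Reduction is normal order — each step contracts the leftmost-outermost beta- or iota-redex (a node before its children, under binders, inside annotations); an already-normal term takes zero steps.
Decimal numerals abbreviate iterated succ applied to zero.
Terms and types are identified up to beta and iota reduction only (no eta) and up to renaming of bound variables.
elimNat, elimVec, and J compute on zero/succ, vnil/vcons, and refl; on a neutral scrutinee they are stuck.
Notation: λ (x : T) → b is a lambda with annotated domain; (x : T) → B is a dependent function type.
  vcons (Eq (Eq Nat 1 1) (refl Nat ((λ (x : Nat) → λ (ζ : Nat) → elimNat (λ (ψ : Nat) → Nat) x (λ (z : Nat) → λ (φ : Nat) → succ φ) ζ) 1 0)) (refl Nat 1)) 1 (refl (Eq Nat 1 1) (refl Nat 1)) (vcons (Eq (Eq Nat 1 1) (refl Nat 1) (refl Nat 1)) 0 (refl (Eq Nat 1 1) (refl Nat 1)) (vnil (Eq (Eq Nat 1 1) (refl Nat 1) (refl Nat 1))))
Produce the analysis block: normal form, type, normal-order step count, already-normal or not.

normal form:
  vcons (Eq (Eq Nat 1 1) (refl Nat 1) (refl Nat 1)) 1 (refl (Eq Nat 1 1) (refl Nat 1)) (vcons (Eq (Eq Nat 1 1) (refl Nat 1) (refl Nat 1)) 0 (refl (Eq Nat 1 1) (refl Nat 1)) (vnil (Eq (Eq Nat 1 1) (refl Nat 1) (refl Nat 1))))
inferred type:
  Vec (Eq (Eq Nat 1 1) (refl Nat 1) (refl Nat 1)) 2
steps to reach normal form (normal order): 3
already normal: no
first redex: a beta-redex


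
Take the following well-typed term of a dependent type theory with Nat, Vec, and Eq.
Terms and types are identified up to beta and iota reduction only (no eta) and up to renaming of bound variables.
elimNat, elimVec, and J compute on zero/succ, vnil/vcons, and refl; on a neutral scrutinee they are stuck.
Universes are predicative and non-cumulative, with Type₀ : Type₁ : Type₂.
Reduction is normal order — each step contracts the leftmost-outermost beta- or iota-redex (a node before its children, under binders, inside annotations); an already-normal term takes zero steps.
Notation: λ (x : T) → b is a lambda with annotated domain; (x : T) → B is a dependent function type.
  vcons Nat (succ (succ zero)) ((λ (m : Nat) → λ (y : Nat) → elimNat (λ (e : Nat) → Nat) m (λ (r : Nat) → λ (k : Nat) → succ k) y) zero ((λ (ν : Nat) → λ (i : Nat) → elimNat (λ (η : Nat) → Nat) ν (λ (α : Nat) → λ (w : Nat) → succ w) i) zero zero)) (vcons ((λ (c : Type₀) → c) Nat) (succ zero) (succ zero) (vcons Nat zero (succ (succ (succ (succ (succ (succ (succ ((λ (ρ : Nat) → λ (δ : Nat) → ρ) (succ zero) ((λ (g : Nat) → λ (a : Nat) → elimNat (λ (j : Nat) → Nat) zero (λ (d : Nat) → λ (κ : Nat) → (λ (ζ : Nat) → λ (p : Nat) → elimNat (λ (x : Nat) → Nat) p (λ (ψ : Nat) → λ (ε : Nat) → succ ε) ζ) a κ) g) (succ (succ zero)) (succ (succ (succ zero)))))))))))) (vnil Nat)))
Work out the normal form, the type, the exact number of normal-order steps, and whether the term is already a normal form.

normal form:
  vcons Nat (succ (succ zero)) zero (vcons Nat (succ zero) (succ zero) (vcons Nat zero (succ (succ (succ (succ (succ (succ (succ (succ zero)))))))) (vnil Nat)))
type:
  Vec Nat (succ (succ (succ zero)))
normal-order step count: 9
already normal: no
first redex: a beta-redex


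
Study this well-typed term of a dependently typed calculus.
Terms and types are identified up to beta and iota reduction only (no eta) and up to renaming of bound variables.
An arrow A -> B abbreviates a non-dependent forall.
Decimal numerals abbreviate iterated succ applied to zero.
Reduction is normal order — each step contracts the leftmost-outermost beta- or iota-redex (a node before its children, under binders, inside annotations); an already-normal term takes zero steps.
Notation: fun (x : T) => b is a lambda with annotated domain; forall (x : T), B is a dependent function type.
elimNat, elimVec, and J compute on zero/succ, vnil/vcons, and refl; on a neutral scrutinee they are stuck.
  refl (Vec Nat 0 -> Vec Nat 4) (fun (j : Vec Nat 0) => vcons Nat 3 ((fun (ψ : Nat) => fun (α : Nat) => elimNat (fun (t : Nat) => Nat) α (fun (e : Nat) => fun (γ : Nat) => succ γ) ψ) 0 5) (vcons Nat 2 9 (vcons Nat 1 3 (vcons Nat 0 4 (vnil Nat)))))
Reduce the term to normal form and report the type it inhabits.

normal form:
  refl (Vec Nat 0 -> Vec Nat 4) (fun (j : Vec Nat 0) => vcons Nat 3 5 (vcons Nat 2 9 (vcons Nat 1 3 (vcons Nat 0 4 (vnil Nat)))))
type:
  Eq (Vec Nat 0 -> Vec Nat 4) (fun (j : Vec Nat 0) => vcons Nat 3 5 (vcons Nat 2 9 (vcons Nat 1 3 (vcons Nat 0 4 (vnil Nat))))) (fun (ψ : Vec Nat 0) => vcons Nat 3 5 (vcons Nat 2 9 (vcons Nat 1 3 (vcons Nat 0 4 (vnil Nat)))))


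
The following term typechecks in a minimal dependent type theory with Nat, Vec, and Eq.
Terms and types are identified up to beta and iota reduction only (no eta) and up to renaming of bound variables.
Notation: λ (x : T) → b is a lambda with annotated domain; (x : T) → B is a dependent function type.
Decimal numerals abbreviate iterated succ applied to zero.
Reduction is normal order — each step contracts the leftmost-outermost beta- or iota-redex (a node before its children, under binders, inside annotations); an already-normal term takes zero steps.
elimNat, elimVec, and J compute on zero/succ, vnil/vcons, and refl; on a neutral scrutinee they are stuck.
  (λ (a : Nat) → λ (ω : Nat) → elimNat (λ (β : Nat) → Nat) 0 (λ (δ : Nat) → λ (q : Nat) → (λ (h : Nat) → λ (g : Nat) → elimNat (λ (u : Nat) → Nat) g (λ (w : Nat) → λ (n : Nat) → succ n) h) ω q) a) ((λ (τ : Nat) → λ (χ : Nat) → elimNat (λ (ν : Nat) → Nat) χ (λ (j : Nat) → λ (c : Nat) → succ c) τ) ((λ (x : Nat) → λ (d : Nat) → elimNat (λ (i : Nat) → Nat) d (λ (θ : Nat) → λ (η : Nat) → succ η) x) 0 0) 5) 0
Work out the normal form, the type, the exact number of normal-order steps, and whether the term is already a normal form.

normal form:
  0
type:
  Nat
normal-order step count: 27
term was already normal: no
first contracted redex: a beta-redex


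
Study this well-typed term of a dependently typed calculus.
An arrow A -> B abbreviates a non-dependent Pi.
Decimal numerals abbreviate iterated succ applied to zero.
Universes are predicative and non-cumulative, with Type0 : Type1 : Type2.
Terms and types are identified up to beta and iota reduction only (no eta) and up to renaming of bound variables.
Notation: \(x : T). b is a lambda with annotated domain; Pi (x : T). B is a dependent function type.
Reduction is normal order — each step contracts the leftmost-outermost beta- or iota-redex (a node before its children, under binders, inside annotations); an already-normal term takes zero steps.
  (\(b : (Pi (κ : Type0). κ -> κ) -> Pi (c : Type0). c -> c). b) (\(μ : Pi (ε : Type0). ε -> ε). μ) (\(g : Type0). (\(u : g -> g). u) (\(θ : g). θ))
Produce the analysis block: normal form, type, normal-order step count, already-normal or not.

normal form:
  \(b : Type0). \(κ : b). κ
the term's type:
  Pi (b : Type0). b -> b
normal-order step count: 3
started in normal form: no
first redex: a beta-redex


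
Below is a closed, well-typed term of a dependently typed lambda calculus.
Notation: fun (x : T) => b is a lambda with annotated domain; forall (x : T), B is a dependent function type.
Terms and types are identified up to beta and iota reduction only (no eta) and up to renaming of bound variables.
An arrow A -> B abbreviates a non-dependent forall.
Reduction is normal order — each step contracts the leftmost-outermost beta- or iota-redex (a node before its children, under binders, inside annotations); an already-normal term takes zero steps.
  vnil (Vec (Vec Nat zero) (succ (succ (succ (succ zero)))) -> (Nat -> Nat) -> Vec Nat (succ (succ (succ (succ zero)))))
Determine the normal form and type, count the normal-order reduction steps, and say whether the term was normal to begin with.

reduced normal form:
  vnil (Vec (Vec Nat zero) (succ (succ (succ (succ zero)))) -> (Nat -> Nat) -> Vec Nat (succ (succ (succ (succ zero)))))
type:
  Vec (Vec (Vec Nat zero) (succ (succ (succ (succ zero)))) -> (Nat -> Nat) -> Vec Nat (succ (succ (succ (succ zero))))) zero
reduction steps (normal order): 0
already normal: yes


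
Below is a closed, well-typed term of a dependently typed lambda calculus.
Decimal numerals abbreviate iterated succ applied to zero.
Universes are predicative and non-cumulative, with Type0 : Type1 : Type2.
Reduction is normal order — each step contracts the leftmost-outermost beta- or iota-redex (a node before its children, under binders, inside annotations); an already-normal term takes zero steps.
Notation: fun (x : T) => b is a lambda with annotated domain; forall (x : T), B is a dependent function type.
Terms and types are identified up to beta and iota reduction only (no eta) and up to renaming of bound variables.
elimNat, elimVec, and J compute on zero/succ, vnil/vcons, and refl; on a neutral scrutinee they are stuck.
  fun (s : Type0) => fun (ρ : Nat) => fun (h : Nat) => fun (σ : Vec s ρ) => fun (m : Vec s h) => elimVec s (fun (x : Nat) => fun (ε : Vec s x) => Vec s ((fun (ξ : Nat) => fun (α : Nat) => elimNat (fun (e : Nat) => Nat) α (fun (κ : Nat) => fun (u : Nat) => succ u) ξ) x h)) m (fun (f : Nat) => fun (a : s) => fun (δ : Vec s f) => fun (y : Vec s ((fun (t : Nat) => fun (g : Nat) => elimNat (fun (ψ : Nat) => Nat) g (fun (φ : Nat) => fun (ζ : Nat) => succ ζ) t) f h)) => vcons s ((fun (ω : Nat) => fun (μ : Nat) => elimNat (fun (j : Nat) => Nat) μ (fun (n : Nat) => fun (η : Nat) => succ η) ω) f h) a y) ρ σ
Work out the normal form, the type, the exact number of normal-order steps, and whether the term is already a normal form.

normal form:
  fun (s : Type0) => fun (ρ : Nat) => fun (h : Nat) => fun (σ : Vec s ρ) => fun (m : Vec s h) => elimVec s (fun (x : Nat) => fun (ε : Vec s x) => Vec s (elimNat (fun (ξ : Nat) => Nat) h (fun (α : Nat) => fun (e : Nat) => succ e) x)) m (fun (κ : Nat) => fun (u : s) => fun (f : Vec s κ) => fun (a : Vec s (elimNat (fun (δ : Nat) => Nat) h (fun (y : Nat) => fun (t : Nat) => succ t) κ)) => vcons s (elimNat (fun (g : Nat) => Nat) h (fun (ψ : Nat) => fun (φ : Nat) => succ φ) κ) u a) ρ σ
the term's type:
  forall (s : Type0), forall (ρ : Nat), forall (h : Nat), forall (σ : Vec s ρ), forall (m : Vec s h), Vec s (elimNat (fun (x : Nat) => Nat) h (fun (ε : Nat) => fun (ξ : Nat) => succ ξ) ρ)
steps to reach normal form (normal order): 6
term was already normal: no
first contracted redex: a beta-redex


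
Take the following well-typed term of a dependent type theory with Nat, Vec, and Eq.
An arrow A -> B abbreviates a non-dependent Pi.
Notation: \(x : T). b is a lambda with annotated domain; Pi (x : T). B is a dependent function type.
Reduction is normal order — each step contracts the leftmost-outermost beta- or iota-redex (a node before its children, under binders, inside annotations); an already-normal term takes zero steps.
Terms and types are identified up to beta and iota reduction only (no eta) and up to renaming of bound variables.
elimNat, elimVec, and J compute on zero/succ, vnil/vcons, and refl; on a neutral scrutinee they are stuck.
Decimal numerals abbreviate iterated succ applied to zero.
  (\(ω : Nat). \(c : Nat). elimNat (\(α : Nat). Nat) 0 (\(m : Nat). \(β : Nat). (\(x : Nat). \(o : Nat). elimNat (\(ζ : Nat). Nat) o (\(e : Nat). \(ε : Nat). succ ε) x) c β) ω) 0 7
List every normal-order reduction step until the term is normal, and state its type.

reduction (normal order):
  (\(ω : Nat). \(c : Nat). elimNat (\(α : Nat). Nat) 0 (\(m : Nat). \(β : Nat). (\(x : Nat). \(o : Nat). elimNat (\(ζ : Nat). Nat) o (\(e : Nat). \(ε : Nat). succ ε) x) c β) ω) 0 7
  ~> (\(ω : Nat). elimNat (\(c : Nat). Nat) 0 (\(α : Nat). \(m : Nat). (\(β : Nat). \(x : Nat). elimNat (\(o : Nat). Nat) x (\(ζ : Nat). \(e : Nat). succ e) β) ω m) 0) 7
  ~> elimNat (\(ω : Nat). Nat) 0 (\(c : Nat). \(α : Nat). (\(m : Nat). \(β : Nat). elimNat (\(x : Nat). Nat) β (\(o : Nat). \(ζ : Nat). succ ζ) m) 7 α) 0
  ~> 0
type:
  Nat


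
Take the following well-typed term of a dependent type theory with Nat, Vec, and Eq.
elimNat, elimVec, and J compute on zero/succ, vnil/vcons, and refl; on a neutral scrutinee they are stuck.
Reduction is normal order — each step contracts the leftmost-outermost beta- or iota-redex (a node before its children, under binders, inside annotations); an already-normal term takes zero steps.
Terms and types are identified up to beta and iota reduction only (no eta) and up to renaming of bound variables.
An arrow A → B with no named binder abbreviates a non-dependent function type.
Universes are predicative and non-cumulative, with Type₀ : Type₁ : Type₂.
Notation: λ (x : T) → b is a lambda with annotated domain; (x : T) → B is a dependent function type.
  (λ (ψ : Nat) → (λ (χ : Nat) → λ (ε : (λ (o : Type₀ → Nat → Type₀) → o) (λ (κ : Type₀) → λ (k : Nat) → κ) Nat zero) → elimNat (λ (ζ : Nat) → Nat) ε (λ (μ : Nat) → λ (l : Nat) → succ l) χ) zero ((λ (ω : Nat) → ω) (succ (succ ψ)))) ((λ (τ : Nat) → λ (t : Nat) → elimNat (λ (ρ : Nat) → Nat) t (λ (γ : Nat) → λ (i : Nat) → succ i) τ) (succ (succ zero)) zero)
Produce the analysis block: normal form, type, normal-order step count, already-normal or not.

reduced normal form:
  succ (succ (succ (succ zero)))
the term's type:
  Nat
steps to reach normal form (normal order): 14
already normal: no
first redex: a beta-redex


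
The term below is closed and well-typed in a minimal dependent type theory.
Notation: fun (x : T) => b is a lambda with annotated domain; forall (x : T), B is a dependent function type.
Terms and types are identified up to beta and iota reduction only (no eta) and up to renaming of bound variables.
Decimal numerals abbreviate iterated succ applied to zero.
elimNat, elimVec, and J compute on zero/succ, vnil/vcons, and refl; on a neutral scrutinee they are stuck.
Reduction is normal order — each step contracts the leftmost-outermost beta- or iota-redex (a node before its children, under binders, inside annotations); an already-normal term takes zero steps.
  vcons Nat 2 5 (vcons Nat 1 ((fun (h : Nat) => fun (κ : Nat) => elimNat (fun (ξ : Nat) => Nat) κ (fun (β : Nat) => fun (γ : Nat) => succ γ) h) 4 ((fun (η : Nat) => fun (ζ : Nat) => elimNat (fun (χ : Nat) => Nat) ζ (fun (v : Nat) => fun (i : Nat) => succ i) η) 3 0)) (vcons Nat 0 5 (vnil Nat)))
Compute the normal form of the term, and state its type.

reduced normal form:
  vcons Nat 2 5 (vcons Nat 1 7 (vcons Nat 0 5 (vnil Nat)))
the term's type:
  Vec Nat 3
observation: the first redex contracted is a beta-redex; the normal form is reached in 27 normal-order steps.


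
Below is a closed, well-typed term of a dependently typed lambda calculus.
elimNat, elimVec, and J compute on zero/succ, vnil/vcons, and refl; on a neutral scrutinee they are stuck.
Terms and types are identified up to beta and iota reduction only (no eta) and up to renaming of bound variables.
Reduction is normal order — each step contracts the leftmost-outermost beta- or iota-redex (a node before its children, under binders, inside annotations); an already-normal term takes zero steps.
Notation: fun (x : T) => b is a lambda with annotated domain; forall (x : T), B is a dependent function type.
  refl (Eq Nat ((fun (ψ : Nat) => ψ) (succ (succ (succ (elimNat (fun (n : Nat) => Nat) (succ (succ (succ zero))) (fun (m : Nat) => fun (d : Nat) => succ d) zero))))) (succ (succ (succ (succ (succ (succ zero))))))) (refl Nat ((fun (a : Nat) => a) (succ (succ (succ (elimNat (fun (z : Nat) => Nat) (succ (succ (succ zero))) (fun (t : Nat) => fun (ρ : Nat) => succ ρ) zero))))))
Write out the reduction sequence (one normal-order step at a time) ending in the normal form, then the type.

normal-order reduction:
  refl (Eq Nat ((fun (ψ : Nat) => ψ) (succ (succ (succ (elimNat (fun (n : Nat) => Nat) (succ (succ (succ zero))) (fun (m : Nat) => fun (d : Nat) => succ d) zero))))) (succ (succ (succ (succ (succ (succ zero))))))) (refl Nat ((fun (a : Nat) => a) (succ (succ (succ (elimNat (fun (z : Nat) => Nat) (succ (succ (succ zero))) (fun (t : Nat) => fun (ρ : Nat) => succ ρ) zero))))))
  ~> refl (Eq Nat (succ (succ (succ (elimNat (fun (ψ : Nat) => Nat) (succ (succ (succ zero))) (fun (n : Nat) => fun (m : Nat) => succ m) zero)))) (succ (succ (succ (succ (succ (succ zero))))))) (refl Nat ((fun (d : Nat) => d) (succ (succ (succ (elimNat (fun (a : Nat) => Nat) (succ (succ (succ zero))) (fun (z : Nat) => fun (t : Nat) => succ t) zero))))))
  ~> refl (Eq Nat (succ (succ (succ (succ (succ (succ zero)))))) (succ (succ (succ (succ (succ (succ zero))))))) (refl Nat ((fun (ψ : Nat) => ψ) (succ (succ (succ (elimNat (fun (n : Nat) => Nat) (succ (succ (succ zero))) (fun (m : Nat) => fun (d : Nat) => succ d) zero))))))
  ~> refl (Eq Nat (succ (succ (succ (succ (succ (succ zero)))))) (succ (succ (succ (succ (succ (succ zero))))))) (refl Nat (succ (succ (succ (elimNat (fun (ψ : Nat) => Nat) (succ (succ (succ zero))) (fun (n : Nat) => fun (m : Nat) => succ m) zero)))))
  ~> refl (Eq Nat (succ (succ (succ (succ (succ (succ zero)))))) (succ (succ (succ (succ (succ (succ zero))))))) (refl Nat (succ (succ (succ (succ (succ (succ zero)))))))
the term's type:
  Eq (Eq Nat (succ (succ (succ (succ (succ (succ zero)))))) (succ (succ (succ (succ (succ (succ zero))))))) (refl Nat (succ (succ (succ (succ (succ (succ zero))))))) (refl Nat (succ (succ (succ (succ (succ (succ zero)))))))


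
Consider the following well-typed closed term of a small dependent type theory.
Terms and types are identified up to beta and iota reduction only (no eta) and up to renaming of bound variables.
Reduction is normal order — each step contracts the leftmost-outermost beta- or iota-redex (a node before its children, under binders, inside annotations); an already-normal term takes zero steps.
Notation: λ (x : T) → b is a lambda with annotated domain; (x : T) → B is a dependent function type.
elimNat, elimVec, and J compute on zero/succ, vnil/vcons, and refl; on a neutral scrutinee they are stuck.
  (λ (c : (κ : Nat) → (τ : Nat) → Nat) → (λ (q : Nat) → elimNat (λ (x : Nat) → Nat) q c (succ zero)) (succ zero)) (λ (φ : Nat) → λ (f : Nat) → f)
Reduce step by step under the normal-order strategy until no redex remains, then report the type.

reduction (normal order):
  (λ (c : (κ : Nat) → (τ : Nat) → Nat) → (λ (q : Nat) → elimNat (λ (x : Nat) → Nat) q c (succ zero)) (succ zero)) (λ (φ : Nat) → λ (f : Nat) → f)
  ~> (λ (c : Nat) → elimNat (λ (κ : Nat) → Nat) c (λ (τ : Nat) → λ (q : Nat) → q) (succ zero)) (succ zero)
  ~> elimNat (λ (c : Nat) → Nat) (succ zero) (λ (κ : Nat) → λ (τ : Nat) → τ) (succ zero)
  ~> (λ (c : Nat) → λ (κ : Nat) → κ) zero (elimNat (λ (τ : Nat) → Nat) (succ zero) (λ (q : Nat) → λ (x : Nat) → x) zero)
  ~> (λ (c : Nat) → c) (elimNat (λ (κ : Nat) → Nat) (succ zero) (λ (τ : Nat) → λ (q : Nat) → q) zero)
  ~> elimNat (λ (c : Nat) → Nat) (succ zero) (λ (κ : Nat) → λ (τ : Nat) → τ) zero
  ~> succ zero
the term's type:
  Nat


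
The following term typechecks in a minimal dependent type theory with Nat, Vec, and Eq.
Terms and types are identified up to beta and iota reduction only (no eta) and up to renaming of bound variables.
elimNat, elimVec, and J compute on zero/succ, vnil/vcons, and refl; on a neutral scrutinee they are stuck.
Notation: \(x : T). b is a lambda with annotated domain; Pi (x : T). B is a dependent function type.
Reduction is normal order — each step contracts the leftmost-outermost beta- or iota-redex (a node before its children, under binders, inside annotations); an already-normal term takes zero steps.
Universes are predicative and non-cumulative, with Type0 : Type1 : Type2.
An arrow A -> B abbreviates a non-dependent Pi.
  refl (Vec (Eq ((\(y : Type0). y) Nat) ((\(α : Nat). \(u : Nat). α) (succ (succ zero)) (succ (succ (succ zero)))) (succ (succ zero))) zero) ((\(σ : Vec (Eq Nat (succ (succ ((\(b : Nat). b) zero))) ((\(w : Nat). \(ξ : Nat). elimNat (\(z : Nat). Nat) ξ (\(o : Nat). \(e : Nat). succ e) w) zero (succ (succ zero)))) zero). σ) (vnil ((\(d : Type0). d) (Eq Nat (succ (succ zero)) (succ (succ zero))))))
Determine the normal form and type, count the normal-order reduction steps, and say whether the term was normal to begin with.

normal form:
  refl (Vec (Eq Nat (succ (succ zero)) (succ (succ zero))) zero) (vnil (Eq Nat (succ (succ zero)) (succ (succ zero))))
the term's type:
  Eq (Vec (Eq Nat (succ (succ zero)) (succ (succ zero))) zero) (vnil (Eq Nat (succ (succ zero)) (succ (succ zero)))) (vnil (Eq Nat (succ (succ zero)) (succ (succ zero))))
steps to reach normal form (normal order): 5
term was already normal: no
first contracted redex: a beta-redex


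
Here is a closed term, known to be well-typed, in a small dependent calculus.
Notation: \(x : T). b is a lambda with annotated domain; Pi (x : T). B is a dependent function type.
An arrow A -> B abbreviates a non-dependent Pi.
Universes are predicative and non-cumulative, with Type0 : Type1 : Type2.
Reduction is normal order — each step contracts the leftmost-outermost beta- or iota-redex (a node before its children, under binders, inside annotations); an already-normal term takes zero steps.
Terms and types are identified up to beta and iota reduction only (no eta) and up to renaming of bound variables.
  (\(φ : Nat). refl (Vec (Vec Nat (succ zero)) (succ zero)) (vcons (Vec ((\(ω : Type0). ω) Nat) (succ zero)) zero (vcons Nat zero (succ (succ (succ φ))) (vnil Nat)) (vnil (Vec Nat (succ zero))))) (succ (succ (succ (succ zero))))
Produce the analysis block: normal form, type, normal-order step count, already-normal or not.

normal form:
  refl (Vec (Vec Nat (succ zero)) (succ zero)) (vcons (Vec Nat (succ zero)) zero (vcons Nat zero (succ (succ (succ (succ (succ (succ (succ zero))))))) (vnil Nat)) (vnil (Vec Nat (succ zero))))
the term's type:
  Eq (Vec (Vec Nat (succ zero)) (succ zero)) (vcons (Vec Nat (succ zero)) zero (vcons Nat zero (succ (succ (succ (succ (succ (succ (succ zero))))))) (vnil Nat)) (vnil (Vec Nat (succ zero)))) (vcons (Vec Nat (succ zero)) zero (vcons Nat zero (succ (succ (succ (succ (succ (succ (succ zero))))))) (vnil Nat)) (vnil (Vec Nat (succ zero))))
reduction steps (normal order): 2
term was already normal: no
first redex: a beta-redex


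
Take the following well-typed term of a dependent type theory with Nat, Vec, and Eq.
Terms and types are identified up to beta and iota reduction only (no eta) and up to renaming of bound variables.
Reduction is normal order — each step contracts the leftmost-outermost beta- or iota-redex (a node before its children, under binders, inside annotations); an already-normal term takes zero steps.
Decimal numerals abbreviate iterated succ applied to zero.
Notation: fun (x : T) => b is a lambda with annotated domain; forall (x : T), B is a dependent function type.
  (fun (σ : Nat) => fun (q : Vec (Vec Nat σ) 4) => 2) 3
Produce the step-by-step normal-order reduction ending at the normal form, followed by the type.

normal-order reduction:
  (fun (σ : Nat) => fun (q : Vec (Vec Nat σ) 4) => 2) 3
  ~> fun (σ : Vec (Vec Nat 3) 4) => 2
the term's type:
  forall (σ : Vec (Vec Nat 3) 4), Nat


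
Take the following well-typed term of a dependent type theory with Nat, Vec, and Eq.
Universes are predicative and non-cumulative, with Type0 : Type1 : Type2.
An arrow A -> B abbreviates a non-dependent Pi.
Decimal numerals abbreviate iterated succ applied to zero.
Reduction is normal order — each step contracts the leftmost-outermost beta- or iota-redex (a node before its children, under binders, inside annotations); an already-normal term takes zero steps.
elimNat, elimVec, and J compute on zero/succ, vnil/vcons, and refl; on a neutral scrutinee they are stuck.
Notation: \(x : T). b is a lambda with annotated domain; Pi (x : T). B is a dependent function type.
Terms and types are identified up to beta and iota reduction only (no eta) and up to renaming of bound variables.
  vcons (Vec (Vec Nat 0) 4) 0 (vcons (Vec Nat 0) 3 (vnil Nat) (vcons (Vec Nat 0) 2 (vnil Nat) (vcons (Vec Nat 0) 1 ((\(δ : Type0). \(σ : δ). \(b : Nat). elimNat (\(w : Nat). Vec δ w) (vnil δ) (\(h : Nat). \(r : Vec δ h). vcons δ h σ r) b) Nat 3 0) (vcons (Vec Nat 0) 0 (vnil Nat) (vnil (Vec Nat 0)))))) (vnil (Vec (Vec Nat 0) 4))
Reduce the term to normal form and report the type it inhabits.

resulting normal form:
  vcons (Vec (Vec Nat 0) 4) 0 (vcons (Vec Nat 0) 3 (vnil Nat) (vcons (Vec Nat 0) 2 (vnil Nat) (vcons (Vec Nat 0) 1 (vnil Nat) (vcons (Vec Nat 0) 0 (vnil Nat) (vnil (Vec Nat 0)))))) (vnil (Vec (Vec Nat 0) 4))
the term's type:
  Vec (Vec (Vec Nat 0) 4) 1


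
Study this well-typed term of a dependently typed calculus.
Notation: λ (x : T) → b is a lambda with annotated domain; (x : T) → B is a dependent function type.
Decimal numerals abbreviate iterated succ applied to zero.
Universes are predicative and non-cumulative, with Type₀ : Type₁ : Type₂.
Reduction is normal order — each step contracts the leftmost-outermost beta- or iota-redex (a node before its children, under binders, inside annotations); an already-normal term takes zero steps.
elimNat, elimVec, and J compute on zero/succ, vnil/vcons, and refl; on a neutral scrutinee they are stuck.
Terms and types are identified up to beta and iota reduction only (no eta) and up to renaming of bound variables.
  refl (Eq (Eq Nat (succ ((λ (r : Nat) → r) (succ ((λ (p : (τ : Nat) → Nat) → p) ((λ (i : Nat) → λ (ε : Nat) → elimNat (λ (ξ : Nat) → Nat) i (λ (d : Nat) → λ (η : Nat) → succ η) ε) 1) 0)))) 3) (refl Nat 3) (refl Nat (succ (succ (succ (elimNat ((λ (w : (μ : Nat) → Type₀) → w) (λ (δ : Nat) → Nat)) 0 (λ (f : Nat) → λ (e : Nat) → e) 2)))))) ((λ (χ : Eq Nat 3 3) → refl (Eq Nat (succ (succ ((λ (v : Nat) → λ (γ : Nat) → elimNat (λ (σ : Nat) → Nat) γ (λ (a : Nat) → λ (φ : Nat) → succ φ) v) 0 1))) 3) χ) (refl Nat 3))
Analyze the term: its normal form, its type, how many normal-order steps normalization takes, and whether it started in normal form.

resulting normal form:
  refl (Eq (Eq Nat 3 3) (refl Nat 3) (refl Nat 3)) (refl (Eq Nat 3 3) (refl Nat 3))
the term's type:
  Eq (Eq (Eq Nat 3 3) (refl Nat 3) (refl Nat 3)) (refl (Eq Nat 3 3) (refl Nat 3)) (refl (Eq Nat 3 3) (refl Nat 3))
reduction steps (normal order): 16
term was already normal: no
first redex: a beta-redex


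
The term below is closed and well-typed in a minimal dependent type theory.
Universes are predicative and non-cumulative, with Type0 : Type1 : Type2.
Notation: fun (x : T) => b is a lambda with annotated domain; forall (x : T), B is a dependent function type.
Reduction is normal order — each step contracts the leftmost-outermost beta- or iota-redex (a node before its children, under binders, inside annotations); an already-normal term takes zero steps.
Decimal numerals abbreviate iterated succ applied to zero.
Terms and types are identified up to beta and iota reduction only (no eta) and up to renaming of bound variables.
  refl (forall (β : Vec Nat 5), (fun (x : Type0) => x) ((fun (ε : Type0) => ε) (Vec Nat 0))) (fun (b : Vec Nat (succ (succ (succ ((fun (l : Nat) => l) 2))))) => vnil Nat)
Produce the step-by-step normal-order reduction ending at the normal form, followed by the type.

normal-order reduction sequence:
  refl (forall (β : Vec Nat 5), (fun (x : Type0) => x) ((fun (ε : Type0) => ε) (Vec Nat 0))) (fun (b : Vec Nat (succ (succ (succ ((fun (l : Nat) => l) 2))))) => vnil Nat)
  ~> refl (forall (β : Vec Nat 5), (fun (x : Type0) => x) (Vec Nat 0)) (fun (ε : Vec Nat (succ (succ (succ ((fun (b : Nat) => b) 2))))) => vnil Nat)
  ~> refl (forall (β : Vec Nat 5), Vec Nat 0) (fun (x : Vec Nat (succ (succ (succ ((fun (ε : Nat) => ε) 2))))) => vnil Nat)
  ~> refl (forall (β : Vec Nat 5), Vec Nat 0) (fun (x : Vec Nat 5) => vnil Nat)
type:
  Eq (forall (β : Vec Nat 5), Vec Nat 0) (fun (x : Vec Nat 5) => vnil Nat) (fun (ε : Vec Nat 5) => vnil Nat)


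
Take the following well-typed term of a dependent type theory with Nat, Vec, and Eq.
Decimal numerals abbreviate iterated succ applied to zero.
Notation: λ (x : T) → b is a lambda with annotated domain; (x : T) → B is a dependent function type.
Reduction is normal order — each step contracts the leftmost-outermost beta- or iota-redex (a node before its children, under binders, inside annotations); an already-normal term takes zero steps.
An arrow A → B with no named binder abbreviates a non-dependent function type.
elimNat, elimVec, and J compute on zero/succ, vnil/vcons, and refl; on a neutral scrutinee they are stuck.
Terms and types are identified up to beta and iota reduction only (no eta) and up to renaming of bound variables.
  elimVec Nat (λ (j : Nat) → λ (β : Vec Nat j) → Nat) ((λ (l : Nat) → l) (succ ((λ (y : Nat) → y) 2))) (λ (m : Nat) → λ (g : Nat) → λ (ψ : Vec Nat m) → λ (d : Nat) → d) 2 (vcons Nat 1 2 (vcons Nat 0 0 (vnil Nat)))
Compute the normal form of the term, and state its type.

resulting normal form:
  3
the term's type:
  Nat


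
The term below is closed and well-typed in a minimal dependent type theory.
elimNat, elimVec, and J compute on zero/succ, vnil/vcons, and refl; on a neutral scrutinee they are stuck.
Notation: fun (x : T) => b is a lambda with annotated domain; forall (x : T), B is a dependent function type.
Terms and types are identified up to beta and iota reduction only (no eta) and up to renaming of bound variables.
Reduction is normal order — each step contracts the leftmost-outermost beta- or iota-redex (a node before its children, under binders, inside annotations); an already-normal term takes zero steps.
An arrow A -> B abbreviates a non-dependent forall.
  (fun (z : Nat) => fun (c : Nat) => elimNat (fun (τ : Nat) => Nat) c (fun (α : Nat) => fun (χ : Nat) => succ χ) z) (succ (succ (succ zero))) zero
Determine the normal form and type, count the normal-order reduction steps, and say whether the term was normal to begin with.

resulting normal form:
  succ (succ (succ zero))
type:
  Nat
steps to reach normal form (normal order): 12
started in normal form: no
first contracted redex: a beta-redex


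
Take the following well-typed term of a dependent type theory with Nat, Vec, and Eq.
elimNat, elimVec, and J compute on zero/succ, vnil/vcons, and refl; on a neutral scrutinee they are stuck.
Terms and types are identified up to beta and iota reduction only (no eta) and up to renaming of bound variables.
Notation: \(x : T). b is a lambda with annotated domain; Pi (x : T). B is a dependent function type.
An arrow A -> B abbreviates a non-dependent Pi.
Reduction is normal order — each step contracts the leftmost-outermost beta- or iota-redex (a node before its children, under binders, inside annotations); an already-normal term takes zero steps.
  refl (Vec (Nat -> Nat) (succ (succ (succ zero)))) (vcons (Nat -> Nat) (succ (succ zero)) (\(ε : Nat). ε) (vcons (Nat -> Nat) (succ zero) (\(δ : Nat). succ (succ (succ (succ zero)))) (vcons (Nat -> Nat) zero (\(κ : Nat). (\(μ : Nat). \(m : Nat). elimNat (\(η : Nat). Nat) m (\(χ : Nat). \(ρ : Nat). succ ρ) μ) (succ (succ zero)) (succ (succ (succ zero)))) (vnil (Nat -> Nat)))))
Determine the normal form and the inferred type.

reduced normal form:
  refl (Vec (Nat -> Nat) (succ (succ (succ zero)))) (vcons (Nat -> Nat) (succ (succ zero)) (\(ε : Nat). ε) (vcons (Nat -> Nat) (succ zero) (\(δ : Nat). succ (succ (succ (succ zero)))) (vcons (Nat -> Nat) zero (\(κ : Nat). succ (succ (succ (succ (succ zero))))) (vnil (Nat -> Nat)))))
the term's type:
  Eq (Vec (Nat -> Nat) (succ (succ (succ zero)))) (vcons (Nat -> Nat) (succ (succ zero)) (\(ε : Nat). ε) (vcons (Nat -> Nat) (succ zero) (\(δ : Nat). succ (succ (succ (succ zero)))) (vcons (Nat -> Nat) zero (\(κ : Nat). succ (succ (succ (succ (succ zero))))) (vnil (Nat -> Nat))))) (vcons (Nat -> Nat) (succ (succ zero)) (\(μ : Nat). μ) (vcons (Nat -> Nat) (succ zero) (\(m : Nat). succ (succ (succ (succ zero)))) (vcons (Nat -> Nat) zero (\(η : Nat). succ (succ (succ (succ (succ zero))))) (vnil (Nat -> Nat)))))
observation: 9 normal-order steps separate the term from its normal form.


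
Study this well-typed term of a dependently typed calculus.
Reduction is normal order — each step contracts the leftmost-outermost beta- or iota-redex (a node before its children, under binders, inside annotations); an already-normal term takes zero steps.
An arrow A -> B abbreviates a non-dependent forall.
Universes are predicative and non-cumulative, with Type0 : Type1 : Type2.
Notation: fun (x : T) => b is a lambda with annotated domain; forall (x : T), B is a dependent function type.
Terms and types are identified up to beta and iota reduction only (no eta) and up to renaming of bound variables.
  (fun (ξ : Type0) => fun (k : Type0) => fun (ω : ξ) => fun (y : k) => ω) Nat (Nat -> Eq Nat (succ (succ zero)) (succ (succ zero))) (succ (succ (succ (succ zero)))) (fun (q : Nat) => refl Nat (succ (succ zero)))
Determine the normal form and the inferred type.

resulting normal form:
  succ (succ (succ (succ zero)))
the term's type:
  Nat
observation: 4 normal-order steps separate the term from its normal form.


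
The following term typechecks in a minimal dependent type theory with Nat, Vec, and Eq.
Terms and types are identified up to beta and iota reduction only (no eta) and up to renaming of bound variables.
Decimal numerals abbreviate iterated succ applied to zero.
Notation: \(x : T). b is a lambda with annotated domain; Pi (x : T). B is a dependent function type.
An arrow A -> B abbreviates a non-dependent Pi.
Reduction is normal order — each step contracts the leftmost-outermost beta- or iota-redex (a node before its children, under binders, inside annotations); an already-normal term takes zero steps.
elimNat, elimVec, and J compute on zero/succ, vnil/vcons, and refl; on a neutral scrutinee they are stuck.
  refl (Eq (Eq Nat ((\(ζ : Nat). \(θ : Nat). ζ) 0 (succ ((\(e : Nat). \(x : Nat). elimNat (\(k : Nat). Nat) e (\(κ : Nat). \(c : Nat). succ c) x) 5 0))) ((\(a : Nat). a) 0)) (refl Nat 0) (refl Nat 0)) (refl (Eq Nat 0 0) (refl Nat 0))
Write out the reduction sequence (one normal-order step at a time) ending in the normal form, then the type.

normal-order reduction sequence:
  refl (Eq (Eq Nat ((\(ζ : Nat). \(θ : Nat). ζ) 0 (succ ((\(e : Nat). \(x : Nat). elimNat (\(k : Nat). Nat) e (\(κ : Nat). \(c : Nat). succ c) x) 5 0))) ((\(a : Nat). a) 0)) (refl Nat 0) (refl Nat 0)) (refl (Eq Nat 0 0) (refl Nat 0))
  ~> refl (Eq (Eq Nat ((\(ζ : Nat). 0) (succ ((\(θ : Nat). \(e : Nat). elimNat (\(x : Nat). Nat) θ (\(k : Nat). \(κ : Nat). succ κ) e) 5 0))) ((\(c : Nat). c) 0)) (refl Nat 0) (refl Nat 0)) (refl (Eq Nat 0 0) (refl Nat 0))
  ~> refl (Eq (Eq Nat 0 ((\(ζ : Nat). ζ) 0)) (refl Nat 0) (refl Nat 0)) (refl (Eq Nat 0 0) (refl Nat 0))
  ~> refl (Eq (Eq Nat 0 0) (refl Nat 0) (refl Nat 0)) (refl (Eq Nat 0 0) (refl Nat 0))
the term's type:
  Eq (Eq (Eq Nat 0 0) (refl Nat 0) (refl Nat 0)) (refl (Eq Nat 0 0) (refl Nat 0)) (refl (Eq Nat 0 0) (refl Nat 0))


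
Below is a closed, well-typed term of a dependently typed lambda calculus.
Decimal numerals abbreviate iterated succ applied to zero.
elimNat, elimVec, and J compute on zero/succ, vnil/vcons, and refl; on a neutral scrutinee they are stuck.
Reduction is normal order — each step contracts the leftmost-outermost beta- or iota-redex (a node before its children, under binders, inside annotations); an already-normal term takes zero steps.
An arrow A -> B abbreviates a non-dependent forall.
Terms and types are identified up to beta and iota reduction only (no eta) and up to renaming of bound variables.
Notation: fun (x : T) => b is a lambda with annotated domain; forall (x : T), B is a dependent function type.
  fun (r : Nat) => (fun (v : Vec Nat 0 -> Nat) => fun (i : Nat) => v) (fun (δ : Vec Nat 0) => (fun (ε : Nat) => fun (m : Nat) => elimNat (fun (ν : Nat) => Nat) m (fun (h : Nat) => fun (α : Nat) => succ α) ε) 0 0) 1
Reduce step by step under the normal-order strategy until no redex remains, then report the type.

reduction (normal order):
  fun (r : Nat) => (fun (v : Vec Nat 0 -> Nat) => fun (i : Nat) => v) (fun (δ : Vec Nat 0) => (fun (ε : Nat) => fun (m : Nat) => elimNat (fun (ν : Nat) => Nat) m (fun (h : Nat) => fun (α : Nat) => succ α) ε) 0 0) 1
  ~> fun (r : Nat) => (fun (v : Nat) => fun (i : Vec Nat 0) => (fun (δ : Nat) => fun (ε : Nat) => elimNat (fun (m : Nat) => Nat) ε (fun (ν : Nat) => fun (h : Nat) => succ h) δ) 0 0) 1
  ~> fun (r : Nat) => fun (v : Vec Nat 0) => (fun (i : Nat) => fun (δ : Nat) => elimNat (fun (ε : Nat) => Nat) δ (fun (m : Nat) => fun (ν : Nat) => succ ν) i) 0 0
  ~> fun (r : Nat) => fun (v : Vec Nat 0) => (fun (i : Nat) => elimNat (fun (δ : Nat) => Nat) i (fun (ε : Nat) => fun (m : Nat) => succ m) 0) 0
  ~> fun (r : Nat) => fun (v : Vec Nat 0) => elimNat (fun (i : Nat) => Nat) 0 (fun (δ : Nat) => fun (ε : Nat) => succ ε) 0
  ~> fun (r : Nat) => fun (v : Vec Nat 0) => 0
the term's type:
  Nat -> Vec Nat 0 -> Nat


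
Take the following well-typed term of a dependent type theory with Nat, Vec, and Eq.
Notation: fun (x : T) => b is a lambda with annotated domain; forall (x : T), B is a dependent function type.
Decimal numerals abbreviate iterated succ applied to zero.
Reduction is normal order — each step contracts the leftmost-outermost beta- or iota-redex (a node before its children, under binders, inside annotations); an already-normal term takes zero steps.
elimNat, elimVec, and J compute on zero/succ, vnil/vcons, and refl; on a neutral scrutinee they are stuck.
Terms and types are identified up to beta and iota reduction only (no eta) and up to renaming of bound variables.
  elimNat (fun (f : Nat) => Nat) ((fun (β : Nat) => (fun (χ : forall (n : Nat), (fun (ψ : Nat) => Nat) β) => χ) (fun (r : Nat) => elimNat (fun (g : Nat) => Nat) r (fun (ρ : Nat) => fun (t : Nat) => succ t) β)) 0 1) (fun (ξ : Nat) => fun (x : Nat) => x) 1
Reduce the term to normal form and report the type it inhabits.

reduced normal form:
  1
inferred type:
  Nat
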